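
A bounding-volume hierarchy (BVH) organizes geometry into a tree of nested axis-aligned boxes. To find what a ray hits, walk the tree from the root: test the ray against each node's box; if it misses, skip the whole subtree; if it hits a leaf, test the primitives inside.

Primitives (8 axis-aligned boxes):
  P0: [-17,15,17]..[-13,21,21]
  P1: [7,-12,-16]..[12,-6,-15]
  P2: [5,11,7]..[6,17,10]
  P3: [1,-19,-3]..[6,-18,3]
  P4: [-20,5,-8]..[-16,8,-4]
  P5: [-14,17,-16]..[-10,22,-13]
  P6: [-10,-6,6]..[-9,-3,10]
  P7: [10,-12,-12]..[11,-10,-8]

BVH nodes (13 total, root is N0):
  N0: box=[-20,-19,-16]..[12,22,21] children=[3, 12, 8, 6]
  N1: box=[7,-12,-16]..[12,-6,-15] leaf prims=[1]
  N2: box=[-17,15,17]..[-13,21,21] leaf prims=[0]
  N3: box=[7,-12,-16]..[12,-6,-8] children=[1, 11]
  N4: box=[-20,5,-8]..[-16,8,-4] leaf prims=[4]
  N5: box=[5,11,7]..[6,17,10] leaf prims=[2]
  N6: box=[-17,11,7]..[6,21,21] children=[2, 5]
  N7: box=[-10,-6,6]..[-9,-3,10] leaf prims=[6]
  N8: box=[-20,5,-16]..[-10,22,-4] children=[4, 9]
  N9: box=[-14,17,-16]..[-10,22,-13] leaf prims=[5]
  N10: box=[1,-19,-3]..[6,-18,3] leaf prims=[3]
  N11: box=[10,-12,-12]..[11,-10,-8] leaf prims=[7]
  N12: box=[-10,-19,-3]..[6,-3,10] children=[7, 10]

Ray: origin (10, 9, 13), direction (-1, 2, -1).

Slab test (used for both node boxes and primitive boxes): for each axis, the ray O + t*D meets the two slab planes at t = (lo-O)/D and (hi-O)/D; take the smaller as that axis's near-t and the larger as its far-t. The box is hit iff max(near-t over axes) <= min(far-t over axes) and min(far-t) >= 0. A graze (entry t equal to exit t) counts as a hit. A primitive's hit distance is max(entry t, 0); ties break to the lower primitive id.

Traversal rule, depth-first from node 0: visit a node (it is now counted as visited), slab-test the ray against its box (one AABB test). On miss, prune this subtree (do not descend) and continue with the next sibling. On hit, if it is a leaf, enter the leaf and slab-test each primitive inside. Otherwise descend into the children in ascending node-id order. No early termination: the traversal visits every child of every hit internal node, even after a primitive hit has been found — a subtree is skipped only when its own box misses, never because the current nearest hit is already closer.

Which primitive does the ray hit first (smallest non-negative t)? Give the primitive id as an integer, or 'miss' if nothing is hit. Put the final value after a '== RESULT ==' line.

Trace the traversal:
N0 x:[-2,30] y:[-14,13/2] z:[-8,29] -> hit [-2,13/2], descend [3, 6, 8, 12]
  N3 x:[-2,3] y:[-21/2,-15/2] z:[21,29] -> miss, prune
  N6 x:[4,27] y:[1,6] z:[-8,6] -> hit [4,6], descend [2, 5]
    N2 x:[23,27] y:[3,6] z:[-8,-4] -> miss, prune
    N5 x:[4,5] y:[1,4] z:[3,6] -> hit [4,4] leaf, test {P2@t=4}
  N8 x:[20,30] y:[-2,13/2] z:[17,29] -> miss, prune
  N12 x:[4,20] y:[-14,-6] z:[3,16] -> miss, prune

Summary -> nodes [0, 3, 6, 2, 5, 8, 12]; box-tests=7; leaf-entries=1; first=P2

== RESULT ==
2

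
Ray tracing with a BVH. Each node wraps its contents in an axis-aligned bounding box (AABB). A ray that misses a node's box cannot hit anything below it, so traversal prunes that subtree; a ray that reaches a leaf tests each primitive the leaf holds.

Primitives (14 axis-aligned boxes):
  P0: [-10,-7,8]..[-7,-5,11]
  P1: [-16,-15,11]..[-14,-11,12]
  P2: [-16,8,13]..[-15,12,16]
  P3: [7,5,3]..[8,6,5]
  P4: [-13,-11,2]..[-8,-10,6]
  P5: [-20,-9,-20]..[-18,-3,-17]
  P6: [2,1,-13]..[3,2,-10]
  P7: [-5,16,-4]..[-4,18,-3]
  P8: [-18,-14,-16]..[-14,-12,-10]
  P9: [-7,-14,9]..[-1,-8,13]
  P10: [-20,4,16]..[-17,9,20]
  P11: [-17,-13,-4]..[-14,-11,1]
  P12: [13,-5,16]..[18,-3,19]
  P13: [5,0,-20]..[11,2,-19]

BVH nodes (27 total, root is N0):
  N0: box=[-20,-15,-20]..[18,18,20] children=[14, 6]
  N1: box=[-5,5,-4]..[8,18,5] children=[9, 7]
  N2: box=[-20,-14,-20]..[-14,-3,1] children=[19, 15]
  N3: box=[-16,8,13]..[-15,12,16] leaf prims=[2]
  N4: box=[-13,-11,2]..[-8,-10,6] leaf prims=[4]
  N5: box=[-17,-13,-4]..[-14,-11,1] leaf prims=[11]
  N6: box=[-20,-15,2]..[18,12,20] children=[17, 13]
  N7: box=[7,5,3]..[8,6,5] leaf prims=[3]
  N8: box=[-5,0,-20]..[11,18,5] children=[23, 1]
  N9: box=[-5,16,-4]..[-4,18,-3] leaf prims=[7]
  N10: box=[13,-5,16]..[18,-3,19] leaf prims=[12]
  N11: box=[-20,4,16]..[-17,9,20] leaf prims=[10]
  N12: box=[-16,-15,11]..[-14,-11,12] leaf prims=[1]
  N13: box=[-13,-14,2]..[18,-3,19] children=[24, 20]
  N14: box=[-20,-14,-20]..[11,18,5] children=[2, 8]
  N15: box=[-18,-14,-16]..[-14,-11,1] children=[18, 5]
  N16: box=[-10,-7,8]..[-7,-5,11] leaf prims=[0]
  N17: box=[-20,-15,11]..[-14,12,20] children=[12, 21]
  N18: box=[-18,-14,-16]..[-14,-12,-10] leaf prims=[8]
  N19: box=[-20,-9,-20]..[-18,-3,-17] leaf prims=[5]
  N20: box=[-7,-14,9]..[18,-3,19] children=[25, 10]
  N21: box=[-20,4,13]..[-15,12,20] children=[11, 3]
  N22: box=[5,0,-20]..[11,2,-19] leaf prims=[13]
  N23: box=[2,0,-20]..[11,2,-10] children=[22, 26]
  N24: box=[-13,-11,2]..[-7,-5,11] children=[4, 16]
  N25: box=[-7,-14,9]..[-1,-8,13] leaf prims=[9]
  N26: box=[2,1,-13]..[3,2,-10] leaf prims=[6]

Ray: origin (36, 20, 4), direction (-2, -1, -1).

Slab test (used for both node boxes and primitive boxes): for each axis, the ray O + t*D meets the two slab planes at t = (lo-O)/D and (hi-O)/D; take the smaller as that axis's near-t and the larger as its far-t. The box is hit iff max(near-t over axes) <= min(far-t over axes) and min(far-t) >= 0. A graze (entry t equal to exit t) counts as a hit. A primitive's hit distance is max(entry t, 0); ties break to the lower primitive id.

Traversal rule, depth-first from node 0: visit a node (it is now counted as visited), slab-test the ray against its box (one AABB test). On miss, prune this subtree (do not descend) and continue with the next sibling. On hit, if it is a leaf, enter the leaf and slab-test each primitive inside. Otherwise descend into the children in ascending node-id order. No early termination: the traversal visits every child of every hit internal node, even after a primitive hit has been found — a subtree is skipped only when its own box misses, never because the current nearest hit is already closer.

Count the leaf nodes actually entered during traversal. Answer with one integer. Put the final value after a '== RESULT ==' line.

Walk:
N0 x:[9,28] y:[2,35] z:[-16,24] -> hit [9,24], descend [6, 14]
  N6 x:[9,28] y:[8,35] z:[-16,2] -> miss, prune
  N14 x:[25/2,28] y:[2,34] z:[-1,24] -> hit [25/2,24], descend [2, 8]
    N2 x:[25,28] y:[23,34] z:[3,24] -> miss, prune
    N8 x:[25/2,41/2] y:[2,20] z:[-1,24] -> hit [25/2,20], descend [1, 23]
      N1 x:[14,41/2] y:[2,15] z:[-1,8] -> miss, prune
      N23 x:[25/2,17] y:[18,20] z:[14,24] -> miss, prune

Visited [0, 6, 14, 2, 8, 1, 23]. Tests: 7 box, 0 leaf. Nearest: miss.

== RESULT ==
0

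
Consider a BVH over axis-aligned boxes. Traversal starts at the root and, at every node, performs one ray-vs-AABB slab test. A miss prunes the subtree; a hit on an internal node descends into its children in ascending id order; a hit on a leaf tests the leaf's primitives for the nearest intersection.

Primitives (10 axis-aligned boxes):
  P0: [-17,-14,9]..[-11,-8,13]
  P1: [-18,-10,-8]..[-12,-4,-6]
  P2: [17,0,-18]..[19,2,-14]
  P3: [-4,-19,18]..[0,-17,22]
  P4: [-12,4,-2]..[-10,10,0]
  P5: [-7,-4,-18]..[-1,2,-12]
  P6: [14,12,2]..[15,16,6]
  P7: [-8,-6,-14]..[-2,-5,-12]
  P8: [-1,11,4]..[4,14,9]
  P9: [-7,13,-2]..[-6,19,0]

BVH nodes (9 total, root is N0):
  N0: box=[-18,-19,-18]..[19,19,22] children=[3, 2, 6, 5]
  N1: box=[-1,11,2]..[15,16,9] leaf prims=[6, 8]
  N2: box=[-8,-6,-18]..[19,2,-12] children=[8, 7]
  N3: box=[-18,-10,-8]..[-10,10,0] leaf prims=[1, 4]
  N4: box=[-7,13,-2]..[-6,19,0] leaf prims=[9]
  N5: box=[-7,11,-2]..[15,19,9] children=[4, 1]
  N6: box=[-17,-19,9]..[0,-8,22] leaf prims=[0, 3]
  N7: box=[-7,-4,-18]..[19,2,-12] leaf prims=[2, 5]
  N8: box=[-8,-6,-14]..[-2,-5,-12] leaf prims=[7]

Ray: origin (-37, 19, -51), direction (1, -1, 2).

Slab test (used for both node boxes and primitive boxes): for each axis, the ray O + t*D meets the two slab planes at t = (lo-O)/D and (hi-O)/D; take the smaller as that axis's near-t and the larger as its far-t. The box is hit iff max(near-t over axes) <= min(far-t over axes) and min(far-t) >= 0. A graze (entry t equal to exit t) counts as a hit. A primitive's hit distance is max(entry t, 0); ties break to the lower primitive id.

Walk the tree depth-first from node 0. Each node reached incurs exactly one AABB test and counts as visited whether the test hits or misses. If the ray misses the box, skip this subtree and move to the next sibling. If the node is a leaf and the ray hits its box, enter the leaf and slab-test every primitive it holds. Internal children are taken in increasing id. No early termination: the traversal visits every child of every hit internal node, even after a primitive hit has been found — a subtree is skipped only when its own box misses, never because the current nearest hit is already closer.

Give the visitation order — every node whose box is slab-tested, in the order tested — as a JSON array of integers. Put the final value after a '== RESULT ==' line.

Traverse from the root:
N0 x:[19,56] y:[0,38] z:[33/2,73/2] -> hit [19,73/2], descend [2, 3, 5, 6]
  N2 x:[29,56] y:[17,25] z:[33/2,39/2] -> miss, prune
  N3 x:[19,27] y:[9,29] z:[43/2,51/2] -> hit [43/2,51/2] leaf, test {P1(miss), P4(miss)}
  N5 x:[30,52] y:[0,8] z:[49/2,30] -> miss, prune
  N6 x:[20,37] y:[27,38] z:[30,73/2] -> hit [30,73/2] leaf, test {P0(miss), P3@t=36}

order=[0, 2, 3, 5, 6]  |boxes|=5  |leaves|=2  hit=P3

== RESULT ==
[0, 2, 3, 5, 6]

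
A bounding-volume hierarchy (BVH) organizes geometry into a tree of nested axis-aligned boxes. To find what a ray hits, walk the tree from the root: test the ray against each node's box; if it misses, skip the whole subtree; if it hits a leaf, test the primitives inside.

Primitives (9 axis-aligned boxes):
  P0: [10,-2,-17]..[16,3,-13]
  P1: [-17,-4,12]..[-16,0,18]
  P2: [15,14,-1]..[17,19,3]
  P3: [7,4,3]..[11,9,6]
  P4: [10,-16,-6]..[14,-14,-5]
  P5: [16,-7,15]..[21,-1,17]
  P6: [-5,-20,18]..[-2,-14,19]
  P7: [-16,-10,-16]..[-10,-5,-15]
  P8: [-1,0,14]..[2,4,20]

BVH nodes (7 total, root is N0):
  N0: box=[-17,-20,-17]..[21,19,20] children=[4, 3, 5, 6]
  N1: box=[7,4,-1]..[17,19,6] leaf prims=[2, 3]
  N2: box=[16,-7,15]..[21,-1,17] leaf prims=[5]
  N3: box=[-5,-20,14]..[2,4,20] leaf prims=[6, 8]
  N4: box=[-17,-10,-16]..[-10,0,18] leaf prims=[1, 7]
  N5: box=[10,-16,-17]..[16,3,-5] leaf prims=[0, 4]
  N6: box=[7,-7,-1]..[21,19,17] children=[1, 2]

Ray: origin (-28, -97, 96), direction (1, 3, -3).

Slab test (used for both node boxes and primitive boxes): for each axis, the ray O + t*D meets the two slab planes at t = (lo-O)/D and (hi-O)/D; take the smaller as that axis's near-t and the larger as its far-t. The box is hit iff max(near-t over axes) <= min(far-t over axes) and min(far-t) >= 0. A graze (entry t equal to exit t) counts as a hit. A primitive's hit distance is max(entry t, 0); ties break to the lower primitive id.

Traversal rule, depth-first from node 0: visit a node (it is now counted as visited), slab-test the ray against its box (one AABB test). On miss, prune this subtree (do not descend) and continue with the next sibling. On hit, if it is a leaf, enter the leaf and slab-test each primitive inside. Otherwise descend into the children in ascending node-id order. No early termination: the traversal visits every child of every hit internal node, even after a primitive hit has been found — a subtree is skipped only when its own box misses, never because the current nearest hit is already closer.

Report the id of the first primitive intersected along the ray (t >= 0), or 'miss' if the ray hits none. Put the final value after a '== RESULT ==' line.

Walk:
N0 x:[11,49] y:[77/3,116/3] z:[76/3,113/3] -> hit [77/3,113/3], descend [3, 4, 5, 6]
  N3 x:[23,30] y:[77/3,101/3] z:[76/3,82/3] -> hit [77/3,82/3] leaf, test {P6@t=77/3, P8(miss)}
  N4 x:[11,18] y:[29,97/3] z:[26,112/3] -> miss, prune
  N5 x:[38,44] y:[27,100/3] z:[101/3,113/3] -> miss, prune
  N6 x:[35,49] y:[30,116/3] z:[79/3,97/3] -> miss, prune

5 AABB tests over nodes [0, 3, 4, 5, 6]; 1 leaf entered; closest P6.

== RESULT ==
6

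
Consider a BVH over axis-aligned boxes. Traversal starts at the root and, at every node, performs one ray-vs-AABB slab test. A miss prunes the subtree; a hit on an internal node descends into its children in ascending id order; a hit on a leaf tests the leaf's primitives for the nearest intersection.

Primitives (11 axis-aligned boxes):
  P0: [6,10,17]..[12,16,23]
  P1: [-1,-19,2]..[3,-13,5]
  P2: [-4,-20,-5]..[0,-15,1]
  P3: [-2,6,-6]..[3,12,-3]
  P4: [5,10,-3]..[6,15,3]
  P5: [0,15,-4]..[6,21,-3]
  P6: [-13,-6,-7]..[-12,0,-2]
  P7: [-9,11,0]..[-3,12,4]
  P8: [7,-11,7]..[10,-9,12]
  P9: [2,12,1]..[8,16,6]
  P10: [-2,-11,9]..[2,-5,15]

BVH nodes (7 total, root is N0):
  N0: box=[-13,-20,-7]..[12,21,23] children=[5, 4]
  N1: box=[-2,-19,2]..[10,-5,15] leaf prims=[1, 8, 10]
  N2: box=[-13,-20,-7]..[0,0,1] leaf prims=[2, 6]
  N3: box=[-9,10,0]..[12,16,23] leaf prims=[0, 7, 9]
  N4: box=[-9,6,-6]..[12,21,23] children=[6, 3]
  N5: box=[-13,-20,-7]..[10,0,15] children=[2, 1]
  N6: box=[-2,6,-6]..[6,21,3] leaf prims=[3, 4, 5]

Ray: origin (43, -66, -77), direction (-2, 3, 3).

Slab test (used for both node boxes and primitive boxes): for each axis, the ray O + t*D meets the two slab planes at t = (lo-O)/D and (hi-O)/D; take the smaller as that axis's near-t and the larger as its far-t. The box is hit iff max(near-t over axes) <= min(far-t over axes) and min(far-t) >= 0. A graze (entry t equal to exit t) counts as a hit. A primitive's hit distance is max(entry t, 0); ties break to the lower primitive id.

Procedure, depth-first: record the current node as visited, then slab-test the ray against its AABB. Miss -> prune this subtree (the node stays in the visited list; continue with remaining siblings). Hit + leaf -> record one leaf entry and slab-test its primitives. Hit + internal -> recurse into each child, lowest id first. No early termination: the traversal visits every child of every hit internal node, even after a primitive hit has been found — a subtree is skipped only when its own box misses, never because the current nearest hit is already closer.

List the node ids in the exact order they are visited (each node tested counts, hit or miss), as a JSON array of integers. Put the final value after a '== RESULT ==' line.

Trace the traversal:
N0 x:[31/2,28] y:[46/3,29] z:[70/3,100/3] -> hit [70/3,28], descend [4, 5]
  N4 x:[31/2,26] y:[24,29] z:[71/3,100/3] -> hit [24,26], descend [3, 6]
    N3 x:[31/2,26] y:[76/3,82/3] z:[77/3,100/3] -> hit [77/3,26] leaf, test {P0(miss), P7@t=77/3, P9(miss)}
    N6 x:[37/2,45/2] y:[24,29] z:[71/3,80/3] -> miss, prune
  N5 x:[33/2,28] y:[46/3,22] z:[70/3,92/3] -> miss, prune

Summary -> nodes [0, 4, 3, 6, 5]; box-tests=5; leaf-entries=1; first=P7

== RESULT ==
[0, 4, 3, 6, 5]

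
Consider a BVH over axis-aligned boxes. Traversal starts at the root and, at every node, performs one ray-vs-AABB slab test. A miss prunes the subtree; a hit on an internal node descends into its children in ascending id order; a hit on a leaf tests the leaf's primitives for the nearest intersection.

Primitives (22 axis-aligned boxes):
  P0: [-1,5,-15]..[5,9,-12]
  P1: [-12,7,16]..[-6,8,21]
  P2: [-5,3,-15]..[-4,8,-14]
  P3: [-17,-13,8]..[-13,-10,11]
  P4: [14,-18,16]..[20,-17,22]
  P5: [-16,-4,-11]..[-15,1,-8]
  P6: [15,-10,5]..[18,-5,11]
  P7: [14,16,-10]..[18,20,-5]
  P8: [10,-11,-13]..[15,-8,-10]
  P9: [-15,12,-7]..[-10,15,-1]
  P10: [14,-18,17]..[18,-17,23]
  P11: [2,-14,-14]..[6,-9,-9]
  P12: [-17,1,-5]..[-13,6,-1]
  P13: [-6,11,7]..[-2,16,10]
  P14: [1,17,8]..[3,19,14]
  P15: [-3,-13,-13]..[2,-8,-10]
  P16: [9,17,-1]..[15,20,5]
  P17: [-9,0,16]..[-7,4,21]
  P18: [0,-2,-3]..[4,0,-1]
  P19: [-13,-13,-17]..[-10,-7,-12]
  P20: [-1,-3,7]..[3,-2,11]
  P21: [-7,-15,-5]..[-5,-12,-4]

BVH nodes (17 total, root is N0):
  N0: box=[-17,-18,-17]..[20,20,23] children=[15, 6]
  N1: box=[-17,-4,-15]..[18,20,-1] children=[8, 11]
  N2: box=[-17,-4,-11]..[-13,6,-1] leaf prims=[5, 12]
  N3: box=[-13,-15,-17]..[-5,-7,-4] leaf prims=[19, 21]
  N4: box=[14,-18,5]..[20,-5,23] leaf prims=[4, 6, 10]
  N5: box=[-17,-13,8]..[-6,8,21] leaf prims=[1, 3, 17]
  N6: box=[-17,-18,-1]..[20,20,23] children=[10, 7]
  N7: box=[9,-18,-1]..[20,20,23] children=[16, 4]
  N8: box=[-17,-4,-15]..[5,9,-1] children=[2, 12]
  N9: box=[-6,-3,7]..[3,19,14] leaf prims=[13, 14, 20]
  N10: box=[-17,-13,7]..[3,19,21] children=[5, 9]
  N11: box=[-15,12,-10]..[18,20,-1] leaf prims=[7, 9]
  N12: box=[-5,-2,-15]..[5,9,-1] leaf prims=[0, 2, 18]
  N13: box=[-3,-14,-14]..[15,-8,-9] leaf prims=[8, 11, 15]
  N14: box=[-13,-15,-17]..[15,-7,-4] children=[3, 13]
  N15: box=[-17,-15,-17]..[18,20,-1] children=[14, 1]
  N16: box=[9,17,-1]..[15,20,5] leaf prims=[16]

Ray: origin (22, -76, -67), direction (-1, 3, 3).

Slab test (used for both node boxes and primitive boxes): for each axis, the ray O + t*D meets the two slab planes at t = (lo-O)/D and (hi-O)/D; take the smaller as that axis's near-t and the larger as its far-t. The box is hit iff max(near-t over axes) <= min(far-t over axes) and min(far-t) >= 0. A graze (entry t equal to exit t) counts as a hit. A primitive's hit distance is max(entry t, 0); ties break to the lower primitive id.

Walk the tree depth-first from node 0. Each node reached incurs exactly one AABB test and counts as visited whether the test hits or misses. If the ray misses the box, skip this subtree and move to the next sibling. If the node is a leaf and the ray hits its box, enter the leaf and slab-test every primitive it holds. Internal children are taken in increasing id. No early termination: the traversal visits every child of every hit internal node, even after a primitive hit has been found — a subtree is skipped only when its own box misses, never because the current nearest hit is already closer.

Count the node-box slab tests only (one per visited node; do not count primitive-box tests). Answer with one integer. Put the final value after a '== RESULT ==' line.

Trace the traversal:
N0 x:[2,39] y:[58/3,32] z:[50/3,30] -> hit [58/3,30], descend [6, 15]
  N6 x:[2,39] y:[58/3,32] z:[22,30] -> hit [22,30], descend [7, 10]
    N7 x:[2,13] y:[58/3,32] z:[22,30] -> miss, prune
    N10 x:[19,39] y:[21,95/3] z:[74/3,88/3] -> hit [74/3,88/3], descend [5, 9]
      N5 x:[28,39] y:[21,28] z:[25,88/3] -> hit [28,28] leaf, test {P1@t=28, P3(miss), P17(miss)}
      N9 x:[19,28] y:[73/3,95/3] z:[74/3,27] -> hit [74/3,27] leaf, test {P13(miss), P14(miss), P20(miss)}
  N15 x:[4,39] y:[61/3,32] z:[50/3,22] -> hit [61/3,22], descend [1, 14]
    N1 x:[4,39] y:[24,32] z:[52/3,22] -> miss, prune
    N14 x:[7,35] y:[61/3,23] z:[50/3,21] -> hit [61/3,21], descend [3, 13]
      N3 x:[27,35] y:[61/3,23] z:[50/3,21] -> miss, prune
      N13 x:[7,25] y:[62/3,68/3] z:[53/3,58/3] -> miss, prune

order=[0, 6, 7, 10, 5, 9, 15, 1, 14, 3, 13]  |boxes|=11  |leaves|=2  hit=P1

== RESULT ==
11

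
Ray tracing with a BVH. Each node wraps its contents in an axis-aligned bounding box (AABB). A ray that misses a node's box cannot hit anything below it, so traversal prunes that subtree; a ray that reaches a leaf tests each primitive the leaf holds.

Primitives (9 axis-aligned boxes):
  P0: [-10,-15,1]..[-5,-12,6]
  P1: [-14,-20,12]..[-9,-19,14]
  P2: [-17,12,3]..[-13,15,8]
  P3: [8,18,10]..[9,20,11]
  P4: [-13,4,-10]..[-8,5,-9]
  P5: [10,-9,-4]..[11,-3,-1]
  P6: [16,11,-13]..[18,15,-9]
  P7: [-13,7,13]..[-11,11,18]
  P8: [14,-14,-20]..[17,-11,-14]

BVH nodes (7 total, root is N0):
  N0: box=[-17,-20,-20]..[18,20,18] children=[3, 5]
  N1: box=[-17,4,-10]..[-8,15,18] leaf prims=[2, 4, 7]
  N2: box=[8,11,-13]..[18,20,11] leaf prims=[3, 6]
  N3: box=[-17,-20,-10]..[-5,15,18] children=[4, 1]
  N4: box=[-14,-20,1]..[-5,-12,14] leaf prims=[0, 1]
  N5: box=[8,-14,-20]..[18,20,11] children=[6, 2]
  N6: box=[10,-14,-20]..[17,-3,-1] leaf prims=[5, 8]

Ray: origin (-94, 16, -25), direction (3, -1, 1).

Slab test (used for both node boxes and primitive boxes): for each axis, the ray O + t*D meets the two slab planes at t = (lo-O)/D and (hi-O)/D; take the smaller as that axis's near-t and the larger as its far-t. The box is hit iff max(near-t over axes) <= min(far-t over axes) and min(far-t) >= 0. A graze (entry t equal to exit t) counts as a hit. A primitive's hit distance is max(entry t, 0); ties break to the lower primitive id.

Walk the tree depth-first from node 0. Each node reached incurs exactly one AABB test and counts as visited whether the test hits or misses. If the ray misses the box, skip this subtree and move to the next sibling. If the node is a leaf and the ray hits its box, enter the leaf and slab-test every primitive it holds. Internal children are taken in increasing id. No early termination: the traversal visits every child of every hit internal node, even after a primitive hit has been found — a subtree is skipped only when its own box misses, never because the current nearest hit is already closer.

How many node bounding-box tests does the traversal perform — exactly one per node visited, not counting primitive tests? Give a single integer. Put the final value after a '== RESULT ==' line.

Walk:
N0 x:[77/3,112/3] y:[-4,36] z:[5,43] -> hit [77/3,36], descend [3, 5]
  N3 x:[77/3,89/3] y:[1,36] z:[15,43] -> hit [77/3,89/3], descend [1, 4]
    N1 x:[77/3,86/3] y:[1,12] z:[15,43] -> miss, prune
    N4 x:[80/3,89/3] y:[28,36] z:[26,39] -> hit [28,89/3] leaf, test {P0@t=28, P1(miss)}
  N5 x:[34,112/3] y:[-4,30] z:[5,36] -> miss, prune

Visited [0, 3, 1, 4, 5]. Tests: 5 box, 1 leaf. Nearest: P0.

== RESULT ==
5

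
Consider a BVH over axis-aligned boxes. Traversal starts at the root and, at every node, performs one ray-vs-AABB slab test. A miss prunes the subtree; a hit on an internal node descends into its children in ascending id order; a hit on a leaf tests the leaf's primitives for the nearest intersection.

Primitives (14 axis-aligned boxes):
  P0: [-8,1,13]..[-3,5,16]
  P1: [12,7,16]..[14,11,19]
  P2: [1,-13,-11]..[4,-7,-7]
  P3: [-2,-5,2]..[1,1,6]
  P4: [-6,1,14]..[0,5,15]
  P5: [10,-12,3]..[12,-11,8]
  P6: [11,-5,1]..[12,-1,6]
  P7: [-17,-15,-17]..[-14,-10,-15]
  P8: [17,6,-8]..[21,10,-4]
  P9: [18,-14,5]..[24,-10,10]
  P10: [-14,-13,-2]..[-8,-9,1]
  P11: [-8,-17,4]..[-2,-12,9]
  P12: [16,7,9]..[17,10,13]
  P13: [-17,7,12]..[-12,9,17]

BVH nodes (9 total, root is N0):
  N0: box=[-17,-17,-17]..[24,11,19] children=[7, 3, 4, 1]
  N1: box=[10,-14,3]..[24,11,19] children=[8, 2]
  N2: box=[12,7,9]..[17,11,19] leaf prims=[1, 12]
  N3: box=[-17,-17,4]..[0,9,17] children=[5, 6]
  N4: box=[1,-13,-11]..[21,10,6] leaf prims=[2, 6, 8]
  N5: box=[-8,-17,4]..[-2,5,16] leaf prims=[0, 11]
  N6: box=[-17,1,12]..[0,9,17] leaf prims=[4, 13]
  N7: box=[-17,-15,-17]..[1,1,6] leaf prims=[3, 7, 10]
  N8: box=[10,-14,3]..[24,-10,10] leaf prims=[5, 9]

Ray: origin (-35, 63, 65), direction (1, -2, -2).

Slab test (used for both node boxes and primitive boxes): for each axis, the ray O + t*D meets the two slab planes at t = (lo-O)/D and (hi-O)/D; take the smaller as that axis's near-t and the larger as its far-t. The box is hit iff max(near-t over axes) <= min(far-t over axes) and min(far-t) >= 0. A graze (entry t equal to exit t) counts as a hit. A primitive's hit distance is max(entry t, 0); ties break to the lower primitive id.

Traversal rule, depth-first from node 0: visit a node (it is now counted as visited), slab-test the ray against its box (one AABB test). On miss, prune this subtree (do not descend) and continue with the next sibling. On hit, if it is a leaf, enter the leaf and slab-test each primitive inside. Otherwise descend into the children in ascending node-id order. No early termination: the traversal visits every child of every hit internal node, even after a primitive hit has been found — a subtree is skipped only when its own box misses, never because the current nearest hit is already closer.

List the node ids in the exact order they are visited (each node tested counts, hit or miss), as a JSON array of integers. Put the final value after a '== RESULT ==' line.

Traverse from the root:
N0 x:[18,59] y:[26,40] z:[23,41] -> hit [26,40], descend [1, 3, 4, 7]
  N1 x:[45,59] y:[26,77/2] z:[23,31] -> miss, prune
  N3 x:[18,35] y:[27,40] z:[24,61/2] -> hit [27,61/2], descend [5, 6]
    N5 x:[27,33] y:[29,40] z:[49/2,61/2] -> hit [29,61/2] leaf, test {P0(miss), P11(miss)}
    N6 x:[18,35] y:[27,31] z:[24,53/2] -> miss, prune
  N4 x:[36,56] y:[53/2,38] z:[59/2,38] -> hit [36,38] leaf, test {P2@t=36, P6(miss), P8(miss)}
  N7 x:[18,36] y:[31,39] z:[59/2,41] -> hit [31,36] leaf, test {P3(miss), P7(miss), P10(miss)}

Summary -> nodes [0, 1, 3, 5, 6, 4, 7]; box-tests=7; leaf-entries=3; first=P2

== RESULT ==
[0, 1, 3, 5, 6, 4, 7]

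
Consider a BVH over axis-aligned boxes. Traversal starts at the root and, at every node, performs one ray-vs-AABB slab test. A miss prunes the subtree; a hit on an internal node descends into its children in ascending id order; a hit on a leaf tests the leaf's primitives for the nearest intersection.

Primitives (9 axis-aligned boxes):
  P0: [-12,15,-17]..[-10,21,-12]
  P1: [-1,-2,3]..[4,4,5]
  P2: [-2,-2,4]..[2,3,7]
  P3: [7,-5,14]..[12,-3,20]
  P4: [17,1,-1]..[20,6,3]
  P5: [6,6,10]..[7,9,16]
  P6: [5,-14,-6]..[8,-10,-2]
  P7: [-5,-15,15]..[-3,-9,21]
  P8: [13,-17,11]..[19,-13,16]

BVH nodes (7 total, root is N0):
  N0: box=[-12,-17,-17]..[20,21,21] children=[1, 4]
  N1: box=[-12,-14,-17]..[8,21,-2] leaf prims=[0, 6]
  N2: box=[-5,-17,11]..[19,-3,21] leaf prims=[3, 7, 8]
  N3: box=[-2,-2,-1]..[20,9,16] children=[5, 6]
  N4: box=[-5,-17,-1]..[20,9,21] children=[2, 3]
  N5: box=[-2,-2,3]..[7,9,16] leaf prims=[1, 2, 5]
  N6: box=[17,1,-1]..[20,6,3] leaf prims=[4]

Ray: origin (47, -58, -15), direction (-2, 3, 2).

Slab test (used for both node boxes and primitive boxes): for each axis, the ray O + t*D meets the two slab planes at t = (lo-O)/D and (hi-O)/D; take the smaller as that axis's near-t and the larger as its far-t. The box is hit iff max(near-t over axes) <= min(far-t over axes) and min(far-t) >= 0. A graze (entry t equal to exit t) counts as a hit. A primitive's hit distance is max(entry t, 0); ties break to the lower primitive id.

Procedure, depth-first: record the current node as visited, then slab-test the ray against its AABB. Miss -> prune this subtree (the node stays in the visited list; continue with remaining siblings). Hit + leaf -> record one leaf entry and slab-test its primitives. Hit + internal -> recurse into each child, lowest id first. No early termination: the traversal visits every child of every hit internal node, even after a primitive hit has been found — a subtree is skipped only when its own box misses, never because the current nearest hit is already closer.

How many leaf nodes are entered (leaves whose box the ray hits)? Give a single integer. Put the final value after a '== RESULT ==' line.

Walk:
N0 x:[27/2,59/2] y:[41/3,79/3] z:[-1,18] -> hit [41/3,18], descend [1, 4]
  N1 x:[39/2,59/2] y:[44/3,79/3] z:[-1,13/2] -> miss, prune
  N4 x:[27/2,26] y:[41/3,67/3] z:[7,18] -> hit [41/3,18], descend [2, 3]
    N2 x:[14,26] y:[41/3,55/3] z:[13,18] -> hit [14,18] leaf, test {P3(miss), P7(miss), P8@t=14}
    N3 x:[27/2,49/2] y:[56/3,67/3] z:[7,31/2] -> miss, prune

Visited [0, 1, 4, 2, 3]. Tests: 5 box, 1 leaf. Nearest: P8.

== RESULT ==
1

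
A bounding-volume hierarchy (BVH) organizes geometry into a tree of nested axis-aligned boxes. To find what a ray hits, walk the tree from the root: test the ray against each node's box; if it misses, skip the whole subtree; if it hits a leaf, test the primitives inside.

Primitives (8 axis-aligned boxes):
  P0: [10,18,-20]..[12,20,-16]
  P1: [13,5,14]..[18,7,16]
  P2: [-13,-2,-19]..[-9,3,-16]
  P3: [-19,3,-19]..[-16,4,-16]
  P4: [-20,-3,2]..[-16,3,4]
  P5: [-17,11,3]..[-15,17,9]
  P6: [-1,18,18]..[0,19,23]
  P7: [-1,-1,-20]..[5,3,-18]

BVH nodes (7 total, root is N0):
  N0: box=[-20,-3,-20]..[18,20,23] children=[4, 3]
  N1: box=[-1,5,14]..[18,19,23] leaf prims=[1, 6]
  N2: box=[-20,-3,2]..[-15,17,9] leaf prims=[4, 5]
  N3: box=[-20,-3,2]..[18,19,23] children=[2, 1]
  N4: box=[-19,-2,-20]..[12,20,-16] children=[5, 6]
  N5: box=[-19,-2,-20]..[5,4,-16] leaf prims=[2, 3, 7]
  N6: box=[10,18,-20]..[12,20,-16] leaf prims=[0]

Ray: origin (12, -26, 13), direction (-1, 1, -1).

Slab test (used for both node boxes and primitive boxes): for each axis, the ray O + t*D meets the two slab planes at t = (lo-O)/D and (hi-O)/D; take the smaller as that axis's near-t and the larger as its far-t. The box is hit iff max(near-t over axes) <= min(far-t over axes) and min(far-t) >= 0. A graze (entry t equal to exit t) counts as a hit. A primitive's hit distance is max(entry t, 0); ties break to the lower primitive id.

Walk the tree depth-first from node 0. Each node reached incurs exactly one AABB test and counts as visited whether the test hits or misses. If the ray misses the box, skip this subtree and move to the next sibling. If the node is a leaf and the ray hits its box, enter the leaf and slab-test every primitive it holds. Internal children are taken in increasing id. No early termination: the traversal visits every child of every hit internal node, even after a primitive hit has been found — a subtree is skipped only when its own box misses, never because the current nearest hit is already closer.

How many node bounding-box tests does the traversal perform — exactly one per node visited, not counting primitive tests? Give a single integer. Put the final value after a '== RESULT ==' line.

Walk:
N0 x:[-6,32] y:[23,46] z:[-10,33] -> hit [23,32], descend [3, 4]
  N3 x:[-6,32] y:[23,45] z:[-10,11] -> miss, prune
  N4 x:[0,31] y:[24,46] z:[29,33] -> hit [29,31], descend [5, 6]
    N5 x:[7,31] y:[24,30] z:[29,33] -> hit [29,30] leaf, test {P2(miss), P3@t=29, P7(miss)}
    N6 x:[0,2] y:[44,46] z:[29,33] -> miss, prune

5 AABB tests over nodes [0, 3, 4, 5, 6]; 1 leaf entered; closest P3.

== RESULT ==
5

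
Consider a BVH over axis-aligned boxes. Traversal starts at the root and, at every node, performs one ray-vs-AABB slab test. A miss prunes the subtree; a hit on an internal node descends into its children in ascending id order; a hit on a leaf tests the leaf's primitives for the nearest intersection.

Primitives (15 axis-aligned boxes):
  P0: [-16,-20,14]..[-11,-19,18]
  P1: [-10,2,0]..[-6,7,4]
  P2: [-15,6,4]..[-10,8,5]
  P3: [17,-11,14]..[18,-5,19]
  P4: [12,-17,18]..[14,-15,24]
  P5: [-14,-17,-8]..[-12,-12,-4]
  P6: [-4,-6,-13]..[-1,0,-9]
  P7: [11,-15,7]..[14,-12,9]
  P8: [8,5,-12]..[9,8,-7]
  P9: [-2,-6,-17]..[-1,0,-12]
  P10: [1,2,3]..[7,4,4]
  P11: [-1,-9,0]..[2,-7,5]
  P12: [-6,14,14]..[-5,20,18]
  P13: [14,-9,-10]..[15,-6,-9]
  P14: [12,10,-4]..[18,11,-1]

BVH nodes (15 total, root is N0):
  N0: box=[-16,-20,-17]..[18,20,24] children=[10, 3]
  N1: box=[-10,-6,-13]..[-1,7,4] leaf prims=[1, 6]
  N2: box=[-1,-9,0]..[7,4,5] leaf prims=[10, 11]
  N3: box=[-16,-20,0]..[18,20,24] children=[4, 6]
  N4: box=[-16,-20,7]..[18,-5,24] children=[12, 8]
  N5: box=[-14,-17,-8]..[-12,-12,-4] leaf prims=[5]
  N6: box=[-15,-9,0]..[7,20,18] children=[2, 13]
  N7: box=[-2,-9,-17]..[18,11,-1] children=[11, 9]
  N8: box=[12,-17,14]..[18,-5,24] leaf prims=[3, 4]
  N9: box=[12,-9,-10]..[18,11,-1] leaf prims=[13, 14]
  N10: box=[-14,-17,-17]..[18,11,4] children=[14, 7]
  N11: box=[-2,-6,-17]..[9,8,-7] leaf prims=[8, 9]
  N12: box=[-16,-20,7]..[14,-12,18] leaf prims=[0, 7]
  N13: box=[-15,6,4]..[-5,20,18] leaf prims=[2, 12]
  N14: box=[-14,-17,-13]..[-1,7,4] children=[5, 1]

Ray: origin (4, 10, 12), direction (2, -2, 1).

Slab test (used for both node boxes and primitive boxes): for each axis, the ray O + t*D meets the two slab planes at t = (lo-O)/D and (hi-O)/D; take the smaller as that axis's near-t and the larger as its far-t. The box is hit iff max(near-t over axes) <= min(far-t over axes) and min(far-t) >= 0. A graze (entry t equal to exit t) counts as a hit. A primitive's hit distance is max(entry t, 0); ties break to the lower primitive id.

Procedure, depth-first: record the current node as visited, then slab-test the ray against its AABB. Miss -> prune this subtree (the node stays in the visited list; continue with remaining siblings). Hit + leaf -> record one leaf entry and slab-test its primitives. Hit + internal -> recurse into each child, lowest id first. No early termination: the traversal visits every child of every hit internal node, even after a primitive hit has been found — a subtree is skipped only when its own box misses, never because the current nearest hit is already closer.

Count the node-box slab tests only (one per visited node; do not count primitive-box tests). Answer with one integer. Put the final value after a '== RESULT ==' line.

Trace the traversal:
N0 x:[-10,7] y:[-5,15] z:[-29,12] -> hit [-5,7], descend [3, 10]
  N3 x:[-10,7] y:[-5,15] z:[-12,12] -> hit [-5,7], descend [4, 6]
    N4 x:[-10,7] y:[15/2,15] z:[-5,12] -> miss, prune
    N6 x:[-19/2,3/2] y:[-5,19/2] z:[-12,6] -> hit [-5,3/2], descend [2, 13]
      N2 x:[-5/2,3/2] y:[3,19/2] z:[-12,-7] -> miss, prune
      N13 x:[-19/2,-9/2] y:[-5,2] z:[-8,6] -> miss, prune
  N10 x:[-9,7] y:[-1/2,27/2] z:[-29,-8] -> miss, prune

7 AABB tests over nodes [0, 3, 4, 6, 2, 13, 10]; 0 leaves entered; closest miss.

== RESULT ==
7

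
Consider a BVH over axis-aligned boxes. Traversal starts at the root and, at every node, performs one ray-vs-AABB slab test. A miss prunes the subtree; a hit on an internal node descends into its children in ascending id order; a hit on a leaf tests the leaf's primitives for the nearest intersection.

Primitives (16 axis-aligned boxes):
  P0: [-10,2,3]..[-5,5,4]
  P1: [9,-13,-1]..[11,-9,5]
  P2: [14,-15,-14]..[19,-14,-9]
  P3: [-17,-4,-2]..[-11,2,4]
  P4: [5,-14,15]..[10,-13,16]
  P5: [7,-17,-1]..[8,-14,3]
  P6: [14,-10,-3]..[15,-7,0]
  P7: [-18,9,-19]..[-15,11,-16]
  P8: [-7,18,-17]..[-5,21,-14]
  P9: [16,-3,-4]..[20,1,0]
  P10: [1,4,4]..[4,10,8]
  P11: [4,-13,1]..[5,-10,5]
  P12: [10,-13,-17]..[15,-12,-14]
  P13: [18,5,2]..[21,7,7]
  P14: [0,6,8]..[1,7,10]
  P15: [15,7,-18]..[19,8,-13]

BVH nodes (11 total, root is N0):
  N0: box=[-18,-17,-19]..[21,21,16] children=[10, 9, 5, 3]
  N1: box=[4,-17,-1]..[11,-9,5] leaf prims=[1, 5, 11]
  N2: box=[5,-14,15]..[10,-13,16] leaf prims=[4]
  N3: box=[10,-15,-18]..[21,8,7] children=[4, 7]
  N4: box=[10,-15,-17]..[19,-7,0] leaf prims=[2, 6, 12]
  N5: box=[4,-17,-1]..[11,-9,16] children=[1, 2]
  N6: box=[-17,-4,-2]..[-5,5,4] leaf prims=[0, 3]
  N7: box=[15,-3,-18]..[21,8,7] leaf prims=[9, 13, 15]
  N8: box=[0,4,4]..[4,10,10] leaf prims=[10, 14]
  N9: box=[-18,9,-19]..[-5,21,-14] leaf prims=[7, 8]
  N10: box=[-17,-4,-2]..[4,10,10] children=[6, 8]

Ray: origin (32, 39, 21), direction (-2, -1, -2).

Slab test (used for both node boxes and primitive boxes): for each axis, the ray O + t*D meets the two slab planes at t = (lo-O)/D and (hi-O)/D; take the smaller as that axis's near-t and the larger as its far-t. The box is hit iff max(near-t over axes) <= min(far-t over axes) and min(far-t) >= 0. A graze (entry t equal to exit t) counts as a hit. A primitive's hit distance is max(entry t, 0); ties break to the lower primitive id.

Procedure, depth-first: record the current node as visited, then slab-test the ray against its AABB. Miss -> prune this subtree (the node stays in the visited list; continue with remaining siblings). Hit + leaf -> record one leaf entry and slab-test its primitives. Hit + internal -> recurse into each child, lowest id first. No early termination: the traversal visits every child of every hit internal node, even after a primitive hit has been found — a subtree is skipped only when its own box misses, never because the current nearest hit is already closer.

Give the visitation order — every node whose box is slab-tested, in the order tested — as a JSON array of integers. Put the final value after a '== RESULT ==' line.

Traverse from the root:
N0 x:[11/2,25] y:[18,56] z:[5/2,20] -> hit [18,20], descend [3, 5, 9, 10]
  N3 x:[11/2,11] y:[31,54] z:[7,39/2] -> miss, prune
  N5 x:[21/2,14] y:[48,56] z:[5/2,11] -> miss, prune
  N9 x:[37/2,25] y:[18,30] z:[35/2,20] -> hit [37/2,20] leaf, test {P7(miss), P8@t=37/2}
  N10 x:[14,49/2] y:[29,43] z:[11/2,23/2] -> miss, prune

Visited [0, 3, 5, 9, 10]. Tests: 5 box, 1 leaf. Nearest: P8.

== RESULT ==
[0, 3, 5, 9, 10]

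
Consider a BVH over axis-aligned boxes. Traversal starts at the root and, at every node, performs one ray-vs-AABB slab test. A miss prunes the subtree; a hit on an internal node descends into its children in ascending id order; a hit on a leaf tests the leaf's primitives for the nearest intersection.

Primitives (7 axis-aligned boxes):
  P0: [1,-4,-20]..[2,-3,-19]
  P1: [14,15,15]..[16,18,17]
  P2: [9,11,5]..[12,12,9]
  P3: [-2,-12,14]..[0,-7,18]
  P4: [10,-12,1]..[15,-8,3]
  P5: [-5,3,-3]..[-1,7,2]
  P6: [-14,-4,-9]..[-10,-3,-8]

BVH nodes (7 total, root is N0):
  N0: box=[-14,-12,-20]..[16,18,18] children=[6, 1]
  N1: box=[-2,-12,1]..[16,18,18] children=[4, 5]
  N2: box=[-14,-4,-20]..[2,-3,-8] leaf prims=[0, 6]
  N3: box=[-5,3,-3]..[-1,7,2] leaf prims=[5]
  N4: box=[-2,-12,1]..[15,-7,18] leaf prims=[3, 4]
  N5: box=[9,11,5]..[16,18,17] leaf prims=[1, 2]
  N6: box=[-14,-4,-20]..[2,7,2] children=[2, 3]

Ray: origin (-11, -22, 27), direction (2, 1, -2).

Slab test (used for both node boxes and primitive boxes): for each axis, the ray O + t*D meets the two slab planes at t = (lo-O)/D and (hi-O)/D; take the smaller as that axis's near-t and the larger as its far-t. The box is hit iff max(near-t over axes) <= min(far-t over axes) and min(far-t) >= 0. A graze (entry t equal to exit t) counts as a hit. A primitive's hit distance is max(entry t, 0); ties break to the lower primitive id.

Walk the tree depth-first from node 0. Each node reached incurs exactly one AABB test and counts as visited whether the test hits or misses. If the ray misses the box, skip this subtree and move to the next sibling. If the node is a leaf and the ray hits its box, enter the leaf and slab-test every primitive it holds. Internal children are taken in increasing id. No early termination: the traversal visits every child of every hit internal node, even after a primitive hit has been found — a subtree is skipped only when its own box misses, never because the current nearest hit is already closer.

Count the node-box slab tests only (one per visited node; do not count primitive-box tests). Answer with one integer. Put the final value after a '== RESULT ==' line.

Trace the traversal:
N0 x:[-3/2,27/2] y:[10,40] z:[9/2,47/2] -> hit [10,27/2], descend [1, 6]
  N1 x:[9/2,27/2] y:[10,40] z:[9/2,13] -> hit [10,13], descend [4, 5]
    N4 x:[9/2,13] y:[10,15] z:[9/2,13] -> hit [10,13] leaf, test {P3(miss), P4@t=12}
    N5 x:[10,27/2] y:[33,40] z:[5,11] -> miss, prune
  N6 x:[-3/2,13/2] y:[18,29] z:[25/2,47/2] -> miss, prune

5 AABB tests over nodes [0, 1, 4, 5, 6]; 1 leaf entered; closest P4.

== RESULT ==
5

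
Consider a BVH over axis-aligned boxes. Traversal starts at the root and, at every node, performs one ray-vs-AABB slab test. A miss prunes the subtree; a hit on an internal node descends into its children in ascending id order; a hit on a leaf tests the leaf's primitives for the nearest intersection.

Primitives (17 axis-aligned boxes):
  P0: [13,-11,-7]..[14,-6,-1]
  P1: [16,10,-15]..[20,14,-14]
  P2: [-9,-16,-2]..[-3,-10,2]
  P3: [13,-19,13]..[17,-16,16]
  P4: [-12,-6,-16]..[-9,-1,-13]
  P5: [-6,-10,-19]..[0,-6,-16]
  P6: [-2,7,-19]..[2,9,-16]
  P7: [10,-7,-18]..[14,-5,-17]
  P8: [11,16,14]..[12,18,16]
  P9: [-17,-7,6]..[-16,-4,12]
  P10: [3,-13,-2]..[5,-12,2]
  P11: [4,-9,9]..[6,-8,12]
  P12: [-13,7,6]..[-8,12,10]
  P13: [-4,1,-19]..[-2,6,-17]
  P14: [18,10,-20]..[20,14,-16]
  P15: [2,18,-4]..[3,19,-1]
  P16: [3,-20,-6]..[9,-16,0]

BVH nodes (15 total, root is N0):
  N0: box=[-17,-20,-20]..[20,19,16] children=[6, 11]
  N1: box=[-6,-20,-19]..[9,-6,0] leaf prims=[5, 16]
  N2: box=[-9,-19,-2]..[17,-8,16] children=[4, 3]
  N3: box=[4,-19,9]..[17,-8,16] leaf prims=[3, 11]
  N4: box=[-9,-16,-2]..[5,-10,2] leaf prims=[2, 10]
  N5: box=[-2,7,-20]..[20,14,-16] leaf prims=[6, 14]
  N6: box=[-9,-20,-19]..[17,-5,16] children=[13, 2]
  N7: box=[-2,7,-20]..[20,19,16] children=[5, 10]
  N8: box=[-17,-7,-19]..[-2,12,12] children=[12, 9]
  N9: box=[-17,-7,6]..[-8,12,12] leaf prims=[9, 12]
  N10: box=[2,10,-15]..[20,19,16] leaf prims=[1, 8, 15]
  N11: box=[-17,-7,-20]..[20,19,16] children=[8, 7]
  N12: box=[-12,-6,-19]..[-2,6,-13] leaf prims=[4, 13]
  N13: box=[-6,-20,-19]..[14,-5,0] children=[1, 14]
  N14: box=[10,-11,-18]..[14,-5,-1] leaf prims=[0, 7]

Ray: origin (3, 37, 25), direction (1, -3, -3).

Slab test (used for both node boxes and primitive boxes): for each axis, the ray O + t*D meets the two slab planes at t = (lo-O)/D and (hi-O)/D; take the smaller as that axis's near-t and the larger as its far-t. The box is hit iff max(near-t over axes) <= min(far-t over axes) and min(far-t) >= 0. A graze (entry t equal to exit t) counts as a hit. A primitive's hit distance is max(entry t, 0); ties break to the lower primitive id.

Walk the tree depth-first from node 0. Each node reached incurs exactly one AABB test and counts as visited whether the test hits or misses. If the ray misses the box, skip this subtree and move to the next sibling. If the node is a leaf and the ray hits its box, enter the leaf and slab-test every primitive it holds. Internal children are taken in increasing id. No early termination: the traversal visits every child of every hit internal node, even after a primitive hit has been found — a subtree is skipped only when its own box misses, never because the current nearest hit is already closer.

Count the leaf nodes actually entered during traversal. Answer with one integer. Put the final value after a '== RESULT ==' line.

Trace the traversal:
N0 x:[-20,17] y:[6,19] z:[3,15] -> hit [6,15], descend [6, 11]
  N6 x:[-12,14] y:[14,19] z:[3,44/3] -> hit [14,14], descend [2, 13]
    N2 x:[-12,14] y:[15,56/3] z:[3,9] -> miss, prune
    N13 x:[-9,11] y:[14,19] z:[25/3,44/3] -> miss, prune
  N11 x:[-20,17] y:[6,44/3] z:[3,15] -> hit [6,44/3], descend [7, 8]
    N7 x:[-5,17] y:[6,10] z:[3,15] -> hit [6,10], descend [5, 10]
      N5 x:[-5,17] y:[23/3,10] z:[41/3,15] -> miss, prune
      N10 x:[-1,17] y:[6,9] z:[3,40/3] -> hit [6,9] leaf, test {P1(miss), P8(miss), P15(miss)}
    N8 x:[-20,-5] y:[25/3,44/3] z:[13/3,44/3] -> miss, prune

9 AABB tests over nodes [0, 6, 2, 13, 11, 7, 5, 10, 8]; 1 leaf entered; closest miss.

== RESULT ==
1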